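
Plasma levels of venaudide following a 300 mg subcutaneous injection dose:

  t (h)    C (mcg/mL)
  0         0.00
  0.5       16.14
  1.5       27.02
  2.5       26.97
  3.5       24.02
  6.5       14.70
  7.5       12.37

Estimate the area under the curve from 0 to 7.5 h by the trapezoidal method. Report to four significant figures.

AUC = 149.7 mcg/mL·h

Trapezoidal AUC_0→7.5:
  [0→0.5]: (0.00+16.14)/2 × 0.5 = 4.035
  [0.5→1.5]: (16.14+27.02)/2 × 1 = 21.58
  [1.5→2.5]: (27.02+26.97)/2 × 1 = 26.995
  [2.5→3.5]: (26.97+24.02)/2 × 1 = 25.495
  [3.5→6.5]: (24.02+14.70)/2 × 3 = 58.08
  [6.5→7.5]: (14.70+12.37)/2 × 1 = 13.535
  Sum = 149.72 mcg/mL·h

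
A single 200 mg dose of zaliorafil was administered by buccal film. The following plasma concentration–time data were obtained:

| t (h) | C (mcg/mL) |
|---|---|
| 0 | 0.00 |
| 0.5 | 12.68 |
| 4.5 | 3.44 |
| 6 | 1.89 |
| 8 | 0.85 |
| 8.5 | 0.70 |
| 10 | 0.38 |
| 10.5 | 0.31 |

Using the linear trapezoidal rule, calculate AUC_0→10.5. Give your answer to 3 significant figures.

Trapezoidal AUC_0→10.5:
  [0→0.5]: (0.00+12.68)/2 × 0.5 = 3.17
  [0.5→4.5]: (12.68+3.44)/2 × 4 = 32.24
  [4.5→6]: (3.44+1.89)/2 × 1.5 = 3.9975
  [6→8]: (1.89+0.85)/2 × 2 = 2.74
  [8→8.5]: (0.85+0.70)/2 × 0.5 = 0.3875
  [8.5→10]: (0.70+0.38)/2 × 1.5 = 0.81
  [10→10.5]: (0.38+0.31)/2 × 0.5 = 0.1725
  Sum = 43.5175 mcg/mL·h

AUC = 43.5 mcg/mL·h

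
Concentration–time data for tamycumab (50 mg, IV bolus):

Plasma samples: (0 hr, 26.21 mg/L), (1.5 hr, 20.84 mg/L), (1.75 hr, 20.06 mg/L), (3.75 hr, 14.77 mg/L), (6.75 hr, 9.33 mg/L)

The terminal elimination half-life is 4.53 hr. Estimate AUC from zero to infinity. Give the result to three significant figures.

AUC = 172 mg/L·hr

Trapezoidal AUC_0→6.75:
  [0→1.5]: (26.21+20.84)/2 × 1.5 = 35.2875
  [1.5→1.75]: (20.84+20.06)/2 × 0.25 = 5.1125
  [1.75→3.75]: (20.06+14.77)/2 × 2 = 34.83
  [3.75→6.75]: (14.77+9.33)/2 × 3 = 36.15
  Sum = 111.38 mg/L·hr
k_e = ln2 / t½ = 0.693147 / 4.53 = 0.1530 hr^-1
Extrapolated tail: C_last / k_e = 9.33 / 0.153 = 60.980
AUC_0→∞ = 111.38 + 60.980 = 172.36 mg/L·hr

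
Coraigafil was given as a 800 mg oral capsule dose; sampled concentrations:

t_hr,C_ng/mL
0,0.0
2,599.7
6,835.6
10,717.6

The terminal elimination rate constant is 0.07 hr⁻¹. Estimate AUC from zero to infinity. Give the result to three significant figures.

Trapezoidal AUC_0→10:
  [0→2]: (0.0+599.7)/2 × 2 = 599.7
  [2→6]: (599.7+835.6)/2 × 4 = 2870.6
  [6→10]: (835.6+717.6)/2 × 4 = 3106.4
  Sum = 6576.7 ng/mL·hr
Extrapolated tail: C_last / k_e = 717.6 / 0.07 = 10251.429
AUC_0→∞ = 6576.7 + 10251.429 = 16828.129 ng/mL·hr

AUC = 16800 ng/mL·hr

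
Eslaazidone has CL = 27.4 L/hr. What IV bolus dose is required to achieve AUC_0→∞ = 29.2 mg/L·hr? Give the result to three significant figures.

Dose_iv = CL × AUC_0→∞
     = 27.4 × 29.2 = 800.08 mg

Dose = 800 mg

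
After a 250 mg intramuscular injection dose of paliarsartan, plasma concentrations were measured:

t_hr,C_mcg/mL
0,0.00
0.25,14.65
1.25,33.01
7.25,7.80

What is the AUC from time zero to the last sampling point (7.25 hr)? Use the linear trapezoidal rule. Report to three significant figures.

AUC = 148 mcg/mL·hr

Trapezoidal AUC_0→7.25:
  [0→0.25]: (0.00+14.65)/2 × 0.25 = 1.83125
  [0.25→1.25]: (14.65+33.01)/2 × 1 = 23.83
  [1.25→7.25]: (33.01+7.80)/2 × 6 = 122.43
  Sum = 148.09125 mcg/mL·hr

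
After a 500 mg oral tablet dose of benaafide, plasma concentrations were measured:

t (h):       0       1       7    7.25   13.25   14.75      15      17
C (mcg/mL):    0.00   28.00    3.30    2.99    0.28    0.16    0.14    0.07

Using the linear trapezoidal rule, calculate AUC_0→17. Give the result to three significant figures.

Trapezoidal AUC_0→17:
  [0→1]: (0.00+28.00)/2 × 1 = 14.0
  [1→7]: (28.00+3.30)/2 × 6 = 93.9
  [7→7.25]: (3.30+2.99)/2 × 0.25 = 0.78625
  [7.25→13.25]: (2.99+0.28)/2 × 6 = 9.81
  [13.25→14.75]: (0.28+0.16)/2 × 1.5 = 0.33
  [14.75→15]: (0.16+0.14)/2 × 0.25 = 0.0375
  [15→17]: (0.14+0.07)/2 × 2 = 0.21
  Sum = 119.07375 mcg/mL·h

AUC = 119 mcg/mL·h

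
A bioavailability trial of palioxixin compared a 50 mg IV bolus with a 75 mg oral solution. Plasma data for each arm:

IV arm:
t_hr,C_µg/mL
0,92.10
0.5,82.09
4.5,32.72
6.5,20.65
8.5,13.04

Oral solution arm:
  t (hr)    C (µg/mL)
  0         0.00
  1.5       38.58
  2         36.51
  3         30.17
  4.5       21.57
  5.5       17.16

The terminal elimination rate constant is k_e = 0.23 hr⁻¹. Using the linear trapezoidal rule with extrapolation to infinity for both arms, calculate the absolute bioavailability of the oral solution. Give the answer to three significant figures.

F = 0.342

Trapezoidal AUC_0→8.5 (IV):
  [0→0.5]: (92.10+82.09)/2 × 0.5 = 43.5475
  [0.5→4.5]: (82.09+32.72)/2 × 4 = 229.62
  [4.5→6.5]: (32.72+20.65)/2 × 2 = 53.37
  [6.5→8.5]: (20.65+13.04)/2 × 2 = 33.69
  Sum = 360.2275 µg/mL·hr
IV tail: 13.04/0.23 = 56.696; AUC_iv,0→∞ = 360.2275 + 56.696 = 416.9235 µg/mL·hr
Trapezoidal AUC_0→5.5 (oral solution):
  [0→1.5]: (0.00+38.58)/2 × 1.5 = 28.935
  [1.5→2]: (38.58+36.51)/2 × 0.5 = 18.7725
  [2→3]: (36.51+30.17)/2 × 1 = 33.34
  [3→4.5]: (30.17+21.57)/2 × 1.5 = 38.805
  [4.5→5.5]: (21.57+17.16)/2 × 1 = 19.365
  Sum = 139.2175 µg/mL·hr
oral solution tail: 17.16/0.23 = 74.609; AUC_ev,0→∞ = 139.2175 + 74.609 = 213.8265 µg/mL·hr
F = (AUC_ev/D_ev)/(AUC_iv/D_iv) = (213.8265/75)/(416.9235/50) = 2.85102/8.33847 = 0.3419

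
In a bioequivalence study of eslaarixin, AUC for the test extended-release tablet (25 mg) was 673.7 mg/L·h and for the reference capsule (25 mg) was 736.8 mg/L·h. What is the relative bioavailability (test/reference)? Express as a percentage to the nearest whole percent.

F_rel = 91%

F_rel = (AUC_test/D_test) / (AUC_ref/D_ref)
      = (673.7/25) / (736.8/25)
      = 26.948 / 29.472 = 0.9144 = 91.44%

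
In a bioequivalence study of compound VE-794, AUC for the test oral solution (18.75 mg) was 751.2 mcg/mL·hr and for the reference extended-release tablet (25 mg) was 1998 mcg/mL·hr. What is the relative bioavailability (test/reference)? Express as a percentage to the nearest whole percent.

F_rel = 50%

F_rel = (AUC_test/D_test) / (AUC_ref/D_ref)
      = (751.2/18.75) / (1998/25)
      = 40.064 / 79.92 = 0.5013 = 50.13%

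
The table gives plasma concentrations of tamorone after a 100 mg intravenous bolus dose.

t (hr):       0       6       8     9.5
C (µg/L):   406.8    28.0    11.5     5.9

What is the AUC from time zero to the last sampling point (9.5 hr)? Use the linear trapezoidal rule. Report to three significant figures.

AUC = 1360 µg/L·hr

Trapezoidal AUC_0→9.5:
  [0→6]: (406.8+28.0)/2 × 6 = 1304.4
  [6→8]: (28.0+11.5)/2 × 2 = 39.5
  [8→9.5]: (11.5+5.9)/2 × 1.5 = 13.05
  Sum = 1356.95 µg/L·hr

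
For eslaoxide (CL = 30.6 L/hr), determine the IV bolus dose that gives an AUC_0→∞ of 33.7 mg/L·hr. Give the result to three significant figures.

Dose = 1030 mg

Dose_iv = CL × AUC_0→∞
     = 30.6 × 33.7 = 1031.22 mg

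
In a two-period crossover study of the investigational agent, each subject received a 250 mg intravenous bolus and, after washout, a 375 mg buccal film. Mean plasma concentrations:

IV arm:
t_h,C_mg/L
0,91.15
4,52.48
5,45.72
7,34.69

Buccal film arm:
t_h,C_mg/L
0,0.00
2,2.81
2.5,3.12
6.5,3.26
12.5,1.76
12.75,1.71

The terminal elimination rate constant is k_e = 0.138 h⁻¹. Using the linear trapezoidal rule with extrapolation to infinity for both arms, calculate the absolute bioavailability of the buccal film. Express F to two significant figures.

F = 0.045

Trapezoidal AUC_0→7 (IV):
  [0→4]: (91.15+52.48)/2 × 4 = 287.26
  [4→5]: (52.48+45.72)/2 × 1 = 49.1
  [5→7]: (45.72+34.69)/2 × 2 = 80.41
  Sum = 416.77 mg/L·h
IV tail: 34.69/0.138 = 251.377; AUC_iv,0→∞ = 416.77 + 251.377 = 668.147 mg/L·h
Trapezoidal AUC_0→12.75 (buccal film):
  [0→2]: (0.00+2.81)/2 × 2 = 2.81
  [2→2.5]: (2.81+3.12)/2 × 0.5 = 1.4825
  [2.5→6.5]: (3.12+3.26)/2 × 4 = 12.76
  [6.5→12.5]: (3.26+1.76)/2 × 6 = 15.06
  [12.5→12.75]: (1.76+1.71)/2 × 0.25 = 0.43375
  Sum = 32.54625 mg/L·h
buccal film tail: 1.71/0.138 = 12.391; AUC_ev,0→∞ = 32.54625 + 12.391 = 44.93725 mg/L·h
F = (AUC_ev/D_ev)/(AUC_iv/D_iv) = (44.93725/375)/(668.147/250) = 0.119833/2.672588 = 0.0448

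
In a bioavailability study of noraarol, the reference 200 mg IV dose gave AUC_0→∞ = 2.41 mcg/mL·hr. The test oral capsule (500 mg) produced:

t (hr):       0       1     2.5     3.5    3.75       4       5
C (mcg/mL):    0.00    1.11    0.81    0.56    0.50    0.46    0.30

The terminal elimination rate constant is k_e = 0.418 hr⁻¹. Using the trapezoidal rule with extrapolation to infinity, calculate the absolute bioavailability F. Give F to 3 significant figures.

F = 0.669

Trapezoidal AUC_0→5 (oral capsule):
  [0→1]: (0.00+1.11)/2 × 1 = 0.555
  [1→2.5]: (1.11+0.81)/2 × 1.5 = 1.44
  [2.5→3.5]: (0.81+0.56)/2 × 1 = 0.685
  [3.5→3.75]: (0.56+0.50)/2 × 0.25 = 0.1325
  [3.75→4]: (0.50+0.46)/2 × 0.25 = 0.12
  [4→5]: (0.46+0.30)/2 × 1 = 0.38
  Sum = 3.3125 mcg/mL·hr
Tail: C_last/k_e = 0.30/0.418 = 0.718
AUC_0→∞ (oral capsule) = 3.3125 + 0.718 = 4.0305 mcg/mL·hr
F = (AUC_ev/D_ev)/(AUC_iv/D_iv) = (4.0305/500)/(2.41/200) = 0.008061/0.01205 = 0.6690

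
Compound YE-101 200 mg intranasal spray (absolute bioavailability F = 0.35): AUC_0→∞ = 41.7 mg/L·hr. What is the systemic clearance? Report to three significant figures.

CL = 1.68 L/hr

CL = F × Dose / AUC_0→∞
   = 0.35 × 200 / 41.7 = 1.67866 L/hr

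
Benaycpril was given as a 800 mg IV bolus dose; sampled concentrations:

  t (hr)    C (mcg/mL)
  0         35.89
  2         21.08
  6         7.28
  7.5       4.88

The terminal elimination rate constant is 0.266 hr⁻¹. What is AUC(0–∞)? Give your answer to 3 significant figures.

Trapezoidal AUC_0→7.5:
  [0→2]: (35.89+21.08)/2 × 2 = 56.97
  [2→6]: (21.08+7.28)/2 × 4 = 56.72
  [6→7.5]: (7.28+4.88)/2 × 1.5 = 9.12
  Sum = 122.81 mcg/mL·hr
Extrapolated tail: C_last / k_e = 4.88 / 0.266 = 18.346
AUC_0→∞ = 122.81 + 18.346 = 141.156 mcg/mL·hr

AUC = 141 mcg/mL·hr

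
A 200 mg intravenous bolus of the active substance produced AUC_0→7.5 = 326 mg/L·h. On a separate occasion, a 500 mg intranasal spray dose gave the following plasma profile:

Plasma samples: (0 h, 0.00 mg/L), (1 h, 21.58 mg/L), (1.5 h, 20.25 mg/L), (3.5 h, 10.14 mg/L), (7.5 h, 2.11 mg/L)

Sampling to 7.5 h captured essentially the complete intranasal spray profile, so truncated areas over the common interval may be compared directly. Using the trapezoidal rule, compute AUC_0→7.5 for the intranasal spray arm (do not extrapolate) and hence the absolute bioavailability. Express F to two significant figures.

Trapezoidal AUC_0→7.5 (intranasal spray):
  [0→1]: (0.00+21.58)/2 × 1 = 10.79
  [1→1.5]: (21.58+20.25)/2 × 0.5 = 10.4575
  [1.5→3.5]: (20.25+10.14)/2 × 2 = 30.39
  [3.5→7.5]: (10.14+2.11)/2 × 4 = 24.5
  Sum = 76.1375 mg/L·h
F = (AUC_ev/D_ev)/(AUC_iv/D_iv) = (76.1375/500)/(326/200) = 0.152275/1.63 = 0.0934

F = 0.093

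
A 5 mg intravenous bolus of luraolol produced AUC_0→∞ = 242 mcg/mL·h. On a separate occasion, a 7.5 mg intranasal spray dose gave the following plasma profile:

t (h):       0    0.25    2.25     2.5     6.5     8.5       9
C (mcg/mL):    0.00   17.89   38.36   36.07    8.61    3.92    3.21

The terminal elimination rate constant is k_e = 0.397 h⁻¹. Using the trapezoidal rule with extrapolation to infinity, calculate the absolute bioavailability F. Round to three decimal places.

F = 0.495

Trapezoidal AUC_0→9 (intranasal spray):
  [0→0.25]: (0.00+17.89)/2 × 0.25 = 2.23625
  [0.25→2.25]: (17.89+38.36)/2 × 2 = 56.25
  [2.25→2.5]: (38.36+36.07)/2 × 0.25 = 9.30375
  [2.5→6.5]: (36.07+8.61)/2 × 4 = 89.36
  [6.5→8.5]: (8.61+3.92)/2 × 2 = 12.53
  [8.5→9]: (3.92+3.21)/2 × 0.5 = 1.7825
  Sum = 171.4625 mcg/mL·h
Tail: C_last/k_e = 3.21/0.397 = 8.086
AUC_0→∞ (intranasal spray) = 171.4625 + 8.086 = 179.5485 mcg/mL·h
F = (AUC_ev/D_ev)/(AUC_iv/D_iv) = (179.5485/7.5)/(242/5) = 23.9398/48.4 = 0.4946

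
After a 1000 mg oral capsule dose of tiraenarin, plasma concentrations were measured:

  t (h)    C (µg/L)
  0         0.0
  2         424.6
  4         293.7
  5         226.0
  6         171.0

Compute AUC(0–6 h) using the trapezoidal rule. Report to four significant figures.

AUC = 1601 µg/L·h

Trapezoidal AUC_0→6:
  [0→2]: (0.0+424.6)/2 × 2 = 424.6
  [2→4]: (424.6+293.7)/2 × 2 = 718.3
  [4→5]: (293.7+226.0)/2 × 1 = 259.85
  [5→6]: (226.0+171.0)/2 × 1 = 198.5
  Sum = 1601.25 µg/L·h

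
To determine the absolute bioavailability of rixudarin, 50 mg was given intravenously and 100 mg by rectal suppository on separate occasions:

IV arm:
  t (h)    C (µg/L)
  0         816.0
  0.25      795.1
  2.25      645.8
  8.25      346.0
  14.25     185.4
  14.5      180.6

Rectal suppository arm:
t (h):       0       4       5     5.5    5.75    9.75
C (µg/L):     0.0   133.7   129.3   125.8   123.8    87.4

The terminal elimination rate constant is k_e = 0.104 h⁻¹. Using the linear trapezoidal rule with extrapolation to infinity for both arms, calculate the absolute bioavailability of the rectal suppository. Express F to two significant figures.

F = 0.11

Trapezoidal AUC_0→14.5 (IV):
  [0→0.25]: (816.0+795.1)/2 × 0.25 = 201.3875
  [0.25→2.25]: (795.1+645.8)/2 × 2 = 1440.9
  [2.25→8.25]: (645.8+346.0)/2 × 6 = 2975.4
  [8.25→14.25]: (346.0+185.4)/2 × 6 = 1594.2
  [14.25→14.5]: (185.4+180.6)/2 × 0.25 = 45.75
  Sum = 6257.6375 µg/L·h
IV tail: 180.6/0.104 = 1736.538; AUC_iv,0→∞ = 6257.6375 + 1736.538 = 7994.1755 µg/L·h
Trapezoidal AUC_0→9.75 (rectal suppository):
  [0→4]: (0.0+133.7)/2 × 4 = 267.4
  [4→5]: (133.7+129.3)/2 × 1 = 131.5
  [5→5.5]: (129.3+125.8)/2 × 0.5 = 63.775
  [5.5→5.75]: (125.8+123.8)/2 × 0.25 = 31.2
  [5.75→9.75]: (123.8+87.4)/2 × 4 = 422.4
  Sum = 916.275 µg/L·h
rectal suppository tail: 87.4/0.104 = 840.385; AUC_ev,0→∞ = 916.275 + 840.385 = 1756.66 µg/L·h
F = (AUC_ev/D_ev)/(AUC_iv/D_iv) = (1756.66/100)/(7994.1755/50) = 17.5666/159.88351 = 0.1099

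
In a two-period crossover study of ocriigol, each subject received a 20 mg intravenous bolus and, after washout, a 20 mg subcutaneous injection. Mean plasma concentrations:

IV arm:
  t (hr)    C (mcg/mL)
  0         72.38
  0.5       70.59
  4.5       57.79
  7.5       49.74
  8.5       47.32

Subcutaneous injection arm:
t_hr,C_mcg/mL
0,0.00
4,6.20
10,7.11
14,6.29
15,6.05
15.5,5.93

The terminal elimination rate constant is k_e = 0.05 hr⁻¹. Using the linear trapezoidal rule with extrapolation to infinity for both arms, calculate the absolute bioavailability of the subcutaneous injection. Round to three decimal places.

F = 0.143

Trapezoidal AUC_0→8.5 (IV):
  [0→0.5]: (72.38+70.59)/2 × 0.5 = 35.7425
  [0.5→4.5]: (70.59+57.79)/2 × 4 = 256.76
  [4.5→7.5]: (57.79+49.74)/2 × 3 = 161.295
  [7.5→8.5]: (49.74+47.32)/2 × 1 = 48.53
  Sum = 502.3275 mcg/mL·hr
IV tail: 47.32/0.05 = 946.400; AUC_iv,0→∞ = 502.3275 + 946.400 = 1448.7275 mcg/mL·hr
Trapezoidal AUC_0→15.5 (subcutaneous injection):
  [0→4]: (0.00+6.20)/2 × 4 = 12.4
  [4→10]: (6.20+7.11)/2 × 6 = 39.93
  [10→14]: (7.11+6.29)/2 × 4 = 26.8
  [14→15]: (6.29+6.05)/2 × 1 = 6.17
  [15→15.5]: (6.05+5.93)/2 × 0.5 = 2.995
  Sum = 88.295 mcg/mL·hr
subcutaneous injection tail: 5.93/0.05 = 118.600; AUC_ev,0→∞ = 88.295 + 118.600 = 206.895 mcg/mL·hr
F = (AUC_ev/D_ev)/(AUC_iv/D_iv) = (206.895/20)/(1448.7275/20) = 10.34475/72.436375 = 0.1428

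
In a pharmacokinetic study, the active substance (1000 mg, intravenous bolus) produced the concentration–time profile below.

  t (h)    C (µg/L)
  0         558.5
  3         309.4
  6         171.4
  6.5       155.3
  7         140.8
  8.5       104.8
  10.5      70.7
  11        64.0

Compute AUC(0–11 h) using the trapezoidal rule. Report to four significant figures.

Trapezoidal AUC_0→11:
  [0→3]: (558.5+309.4)/2 × 3 = 1301.85
  [3→6]: (309.4+171.4)/2 × 3 = 721.2
  [6→6.5]: (171.4+155.3)/2 × 0.5 = 81.675
  [6.5→7]: (155.3+140.8)/2 × 0.5 = 74.025
  [7→8.5]: (140.8+104.8)/2 × 1.5 = 184.2
  [8.5→10.5]: (104.8+70.7)/2 × 2 = 175.5
  [10.5→11]: (70.7+64.0)/2 × 0.5 = 33.675
  Sum = 2572.125 µg/L·h

AUC = 2572 µg/L·h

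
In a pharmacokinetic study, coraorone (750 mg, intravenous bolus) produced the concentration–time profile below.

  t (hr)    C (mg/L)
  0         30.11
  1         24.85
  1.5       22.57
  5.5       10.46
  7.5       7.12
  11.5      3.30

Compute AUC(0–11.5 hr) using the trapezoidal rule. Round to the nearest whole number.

AUC = 144 mg/L·hr

Trapezoidal AUC_0→11.5:
  [0→1]: (30.11+24.85)/2 × 1 = 27.48
  [1→1.5]: (24.85+22.57)/2 × 0.5 = 11.855
  [1.5→5.5]: (22.57+10.46)/2 × 4 = 66.06
  [5.5→7.5]: (10.46+7.12)/2 × 2 = 17.58
  [7.5→11.5]: (7.12+3.30)/2 × 4 = 20.84
  Sum = 143.815 mg/L·hr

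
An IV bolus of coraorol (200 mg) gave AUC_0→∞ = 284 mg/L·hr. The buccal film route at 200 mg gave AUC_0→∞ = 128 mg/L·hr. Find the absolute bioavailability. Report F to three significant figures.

F = (AUC_ev / D_ev) / (AUC_iv / D_iv)
  = (128/200) / (284/200)
  = 0.64 / 1.42 = 0.4507

F = 0.451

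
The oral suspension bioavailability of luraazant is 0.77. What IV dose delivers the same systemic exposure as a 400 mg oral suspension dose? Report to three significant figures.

D_iv = 308 mg

Systemic exposure from an extravascular dose = F × D_ev, so the equivalent IV dose is F × D_ev.
D_iv = F × D_ev = 0.77 × 400 = 308 mg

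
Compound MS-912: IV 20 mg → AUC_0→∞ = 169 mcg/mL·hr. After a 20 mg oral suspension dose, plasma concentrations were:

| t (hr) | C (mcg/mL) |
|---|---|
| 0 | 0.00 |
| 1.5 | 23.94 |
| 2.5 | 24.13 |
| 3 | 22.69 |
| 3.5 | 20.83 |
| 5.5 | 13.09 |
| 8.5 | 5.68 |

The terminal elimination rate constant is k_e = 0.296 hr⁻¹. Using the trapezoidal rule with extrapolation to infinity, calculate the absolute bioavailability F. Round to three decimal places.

Trapezoidal AUC_0→8.5 (oral suspension):
  [0→1.5]: (0.00+23.94)/2 × 1.5 = 17.955
  [1.5→2.5]: (23.94+24.13)/2 × 1 = 24.035
  [2.5→3]: (24.13+22.69)/2 × 0.5 = 11.705
  [3→3.5]: (22.69+20.83)/2 × 0.5 = 10.88
  [3.5→5.5]: (20.83+13.09)/2 × 2 = 33.92
  [5.5→8.5]: (13.09+5.68)/2 × 3 = 28.155
  Sum = 126.65 mcg/mL·hr
Tail: C_last/k_e = 5.68/0.296 = 19.189
AUC_0→∞ (oral suspension) = 126.65 + 19.189 = 145.839 mcg/mL·hr
F = (AUC_ev/D_ev)/(AUC_iv/D_iv) = (145.839/20)/(169/20) = 7.29195/8.45 = 0.8630

F = 0.863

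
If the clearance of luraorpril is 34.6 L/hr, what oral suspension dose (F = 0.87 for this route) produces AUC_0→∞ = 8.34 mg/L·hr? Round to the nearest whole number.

Dose = CL × AUC_0→∞ / F
     = 34.6 × 8.34 / 0.87 = 331.683 mg

Dose = 332 mg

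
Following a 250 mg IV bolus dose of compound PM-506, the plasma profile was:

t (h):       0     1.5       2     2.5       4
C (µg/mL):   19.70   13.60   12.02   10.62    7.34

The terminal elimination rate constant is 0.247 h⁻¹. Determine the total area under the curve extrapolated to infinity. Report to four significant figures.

AUC = 80.23 µg/mL·h

Trapezoidal AUC_0→4:
  [0→1.5]: (19.70+13.60)/2 × 1.5 = 24.975
  [1.5→2]: (13.60+12.02)/2 × 0.5 = 6.405
  [2→2.5]: (12.02+10.62)/2 × 0.5 = 5.66
  [2.5→4]: (10.62+7.34)/2 × 1.5 = 13.47
  Sum = 50.51 µg/mL·h
Extrapolated tail: C_last / k_e = 7.34 / 0.247 = 29.717
AUC_0→∞ = 50.51 + 29.717 = 80.227 µg/mL·h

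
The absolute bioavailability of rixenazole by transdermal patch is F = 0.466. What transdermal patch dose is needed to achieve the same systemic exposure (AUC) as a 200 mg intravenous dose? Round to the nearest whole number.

D_transdermal = 429 mg

For equal systemic exposure: F × D_ev = D_iv
D_ev = D_iv / F = 200 / 0.466 = 429.185 mg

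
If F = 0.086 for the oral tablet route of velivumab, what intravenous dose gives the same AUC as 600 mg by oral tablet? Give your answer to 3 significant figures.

Systemic exposure from an extravascular dose = F × D_ev, so the equivalent IV dose is F × D_ev.
D_iv = F × D_ev = 0.086 × 600 = 51.6 mg

D_iv = 51.6 mg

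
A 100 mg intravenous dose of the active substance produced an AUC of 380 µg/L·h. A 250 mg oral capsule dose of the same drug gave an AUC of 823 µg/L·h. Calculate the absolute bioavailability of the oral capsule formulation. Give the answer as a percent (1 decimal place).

F = 86.6%

F = (AUC_ev / D_ev) / (AUC_iv / D_iv)
  = (823/250) / (380/100)
  = 3.292 / 3.8 = 0.8663
  = 86.63%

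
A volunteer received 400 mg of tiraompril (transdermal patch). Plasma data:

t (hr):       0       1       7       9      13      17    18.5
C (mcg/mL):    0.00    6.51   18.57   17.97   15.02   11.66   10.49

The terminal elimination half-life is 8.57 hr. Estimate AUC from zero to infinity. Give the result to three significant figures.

AUC = 381 mcg/mL·hr

Trapezoidal AUC_0→18.5:
  [0→1]: (0.00+6.51)/2 × 1 = 3.255
  [1→7]: (6.51+18.57)/2 × 6 = 75.24
  [7→9]: (18.57+17.97)/2 × 2 = 36.54
  [9→13]: (17.97+15.02)/2 × 4 = 65.98
  [13→17]: (15.02+11.66)/2 × 4 = 53.36
  [17→18.5]: (11.66+10.49)/2 × 1.5 = 16.6125
  Sum = 250.9875 mcg/mL·hr
k_e = ln2 / t½ = 0.693147 / 8.57 = 0.0809 hr^-1
Extrapolated tail: C_last / k_e = 10.49 / 0.0809 = 129.666
AUC_0→∞ = 250.9875 + 129.666 = 380.6535 mcg/mL·hr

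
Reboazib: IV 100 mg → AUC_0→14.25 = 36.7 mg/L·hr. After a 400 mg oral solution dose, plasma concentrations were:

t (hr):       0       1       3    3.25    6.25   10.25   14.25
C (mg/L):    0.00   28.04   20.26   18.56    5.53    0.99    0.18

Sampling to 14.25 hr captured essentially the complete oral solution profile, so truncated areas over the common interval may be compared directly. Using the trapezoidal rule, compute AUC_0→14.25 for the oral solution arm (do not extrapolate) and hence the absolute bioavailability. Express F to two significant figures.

Trapezoidal AUC_0→14.25 (oral solution):
  [0→1]: (0.00+28.04)/2 × 1 = 14.02
  [1→3]: (28.04+20.26)/2 × 2 = 48.3
  [3→3.25]: (20.26+18.56)/2 × 0.25 = 4.8525
  [3.25→6.25]: (18.56+5.53)/2 × 3 = 36.135
  [6.25→10.25]: (5.53+0.99)/2 × 4 = 13.04
  [10.25→14.25]: (0.99+0.18)/2 × 4 = 2.34
  Sum = 118.6875 mg/L·hr
F = (AUC_ev/D_ev)/(AUC_iv/D_iv) = (118.6875/400)/(36.7/100) = 0.29671875/0.367 = 0.8085

F = 0.81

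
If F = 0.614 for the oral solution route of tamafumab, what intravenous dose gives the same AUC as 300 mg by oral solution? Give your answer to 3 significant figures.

D_iv = 184 mg

Systemic exposure from an extravascular dose = F × D_ev, so the equivalent IV dose is F × D_ev.
D_iv = F × D_ev = 0.614 × 300 = 184.2 mg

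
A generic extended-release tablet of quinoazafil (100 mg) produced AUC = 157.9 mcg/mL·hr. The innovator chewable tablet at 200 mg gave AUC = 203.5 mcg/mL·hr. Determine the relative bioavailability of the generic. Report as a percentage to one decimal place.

F_rel = (AUC_test/D_test) / (AUC_ref/D_ref)
      = (157.9/100) / (203.5/200)
      = 1.579 / 1.0175 = 1.5518 = 155.18%

F_rel = 155.2%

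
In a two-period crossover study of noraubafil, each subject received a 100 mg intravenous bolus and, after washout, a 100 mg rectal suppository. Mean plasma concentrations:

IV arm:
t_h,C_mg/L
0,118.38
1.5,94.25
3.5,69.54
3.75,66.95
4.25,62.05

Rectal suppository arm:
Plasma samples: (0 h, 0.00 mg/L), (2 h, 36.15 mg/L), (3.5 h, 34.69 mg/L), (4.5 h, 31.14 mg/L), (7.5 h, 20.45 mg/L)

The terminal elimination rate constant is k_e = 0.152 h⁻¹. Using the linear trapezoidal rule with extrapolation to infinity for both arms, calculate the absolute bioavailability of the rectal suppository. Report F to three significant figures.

F = 0.428

Trapezoidal AUC_0→4.25 (IV):
  [0→1.5]: (118.38+94.25)/2 × 1.5 = 159.4725
  [1.5→3.5]: (94.25+69.54)/2 × 2 = 163.79
  [3.5→3.75]: (69.54+66.95)/2 × 0.25 = 17.06125
  [3.75→4.25]: (66.95+62.05)/2 × 0.5 = 32.25
  Sum = 372.57375 mg/L·h
IV tail: 62.05/0.152 = 408.224; AUC_iv,0→∞ = 372.57375 + 408.224 = 780.79775 mg/L·h
Trapezoidal AUC_0→7.5 (rectal suppository):
  [0→2]: (0.00+36.15)/2 × 2 = 36.15
  [2→3.5]: (36.15+34.69)/2 × 1.5 = 53.13
  [3.5→4.5]: (34.69+31.14)/2 × 1 = 32.915
  [4.5→7.5]: (31.14+20.45)/2 × 3 = 77.385
  Sum = 199.58 mg/L·h
rectal suppository tail: 20.45/0.152 = 134.539; AUC_ev,0→∞ = 199.58 + 134.539 = 334.119 mg/L·h
F = (AUC_ev/D_ev)/(AUC_iv/D_iv) = (334.119/100)/(780.79775/100) = 3.34119/7.8079775 = 0.4279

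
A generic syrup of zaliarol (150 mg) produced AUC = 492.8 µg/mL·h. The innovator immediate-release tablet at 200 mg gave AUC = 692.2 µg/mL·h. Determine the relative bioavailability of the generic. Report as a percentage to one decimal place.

F_rel = 94.9%

F_rel = (AUC_test/D_test) / (AUC_ref/D_ref)
      = (492.8/150) / (692.2/200)
      = 3.28533 / 3.461 = 0.9492 = 94.92%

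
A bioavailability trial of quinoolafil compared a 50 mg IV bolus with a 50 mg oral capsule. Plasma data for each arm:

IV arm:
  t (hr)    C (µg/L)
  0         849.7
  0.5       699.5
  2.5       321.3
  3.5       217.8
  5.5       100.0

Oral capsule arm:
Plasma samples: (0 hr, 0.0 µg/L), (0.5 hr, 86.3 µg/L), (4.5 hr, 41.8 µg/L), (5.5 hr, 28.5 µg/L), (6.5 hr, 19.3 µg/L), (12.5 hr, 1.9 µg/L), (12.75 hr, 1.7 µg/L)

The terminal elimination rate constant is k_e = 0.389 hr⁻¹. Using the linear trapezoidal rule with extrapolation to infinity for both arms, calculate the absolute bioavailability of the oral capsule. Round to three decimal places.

F = 0.180

Trapezoidal AUC_0→5.5 (IV):
  [0→0.5]: (849.7+699.5)/2 × 0.5 = 387.3
  [0.5→2.5]: (699.5+321.3)/2 × 2 = 1020.8
  [2.5→3.5]: (321.3+217.8)/2 × 1 = 269.55
  [3.5→5.5]: (217.8+100.0)/2 × 2 = 317.8
  Sum = 1995.45 µg/L·hr
IV tail: 100.0/0.389 = 257.069; AUC_iv,0→∞ = 1995.45 + 257.069 = 2252.519 µg/L·hr
Trapezoidal AUC_0→12.75 (oral capsule):
  [0→0.5]: (0.0+86.3)/2 × 0.5 = 21.575
  [0.5→4.5]: (86.3+41.8)/2 × 4 = 256.2
  [4.5→5.5]: (41.8+28.5)/2 × 1 = 35.15
  [5.5→6.5]: (28.5+19.3)/2 × 1 = 23.9
  [6.5→12.5]: (19.3+1.9)/2 × 6 = 63.6
  [12.5→12.75]: (1.9+1.7)/2 × 0.25 = 0.45
  Sum = 400.875 µg/L·hr
oral capsule tail: 1.7/0.389 = 4.370; AUC_ev,0→∞ = 400.875 + 4.370 = 405.245 µg/L·hr
F = (AUC_ev/D_ev)/(AUC_iv/D_iv) = (405.245/50)/(2252.519/50) = 8.1049/45.05038 = 0.1799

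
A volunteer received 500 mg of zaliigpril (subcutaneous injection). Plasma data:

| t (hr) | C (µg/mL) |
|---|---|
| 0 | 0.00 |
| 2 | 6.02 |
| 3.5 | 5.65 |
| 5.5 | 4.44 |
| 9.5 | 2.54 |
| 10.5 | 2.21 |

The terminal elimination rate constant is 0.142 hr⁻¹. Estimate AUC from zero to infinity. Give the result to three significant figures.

Trapezoidal AUC_0→10.5:
  [0→2]: (0.00+6.02)/2 × 2 = 6.02
  [2→3.5]: (6.02+5.65)/2 × 1.5 = 8.7525
  [3.5→5.5]: (5.65+4.44)/2 × 2 = 10.09
  [5.5→9.5]: (4.44+2.54)/2 × 4 = 13.96
  [9.5→10.5]: (2.54+2.21)/2 × 1 = 2.375
  Sum = 41.1975 µg/mL·hr
Extrapolated tail: C_last / k_e = 2.21 / 0.142 = 15.563
AUC_0→∞ = 41.1975 + 15.563 = 56.7605 µg/mL·hr

AUC = 56.8 µg/mL·hr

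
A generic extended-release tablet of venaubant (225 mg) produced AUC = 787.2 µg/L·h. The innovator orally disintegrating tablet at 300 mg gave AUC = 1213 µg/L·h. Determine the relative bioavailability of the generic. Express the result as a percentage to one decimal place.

F_rel = 86.5%

F_rel = (AUC_test/D_test) / (AUC_ref/D_ref)
      = (787.2/225) / (1213/300)
      = 3.49867 / 4.04333 = 0.8653 = 86.53%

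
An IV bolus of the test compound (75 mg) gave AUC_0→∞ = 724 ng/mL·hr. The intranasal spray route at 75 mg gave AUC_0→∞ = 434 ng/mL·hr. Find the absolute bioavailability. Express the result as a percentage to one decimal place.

F = 59.9%

F = (AUC_ev / D_ev) / (AUC_iv / D_iv)
  = (434/75) / (724/75)
  = 5.78667 / 9.65333 = 0.5994
  = 59.94%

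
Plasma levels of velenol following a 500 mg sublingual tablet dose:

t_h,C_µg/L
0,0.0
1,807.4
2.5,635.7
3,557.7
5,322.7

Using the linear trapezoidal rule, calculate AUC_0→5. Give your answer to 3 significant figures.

AUC = 2660 µg/L·h

Trapezoidal AUC_0→5:
  [0→1]: (0.0+807.4)/2 × 1 = 403.7
  [1→2.5]: (807.4+635.7)/2 × 1.5 = 1082.325
  [2.5→3]: (635.7+557.7)/2 × 0.5 = 298.35
  [3→5]: (557.7+322.7)/2 × 2 = 880.4
  Sum = 2664.775 µg/L·h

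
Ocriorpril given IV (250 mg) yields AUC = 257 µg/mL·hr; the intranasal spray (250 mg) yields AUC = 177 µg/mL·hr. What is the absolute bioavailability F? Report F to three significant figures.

F = 0.689

F = (AUC_ev / D_ev) / (AUC_iv / D_iv)
  = (177/250) / (257/250)
  = 0.708 / 1.028 = 0.6887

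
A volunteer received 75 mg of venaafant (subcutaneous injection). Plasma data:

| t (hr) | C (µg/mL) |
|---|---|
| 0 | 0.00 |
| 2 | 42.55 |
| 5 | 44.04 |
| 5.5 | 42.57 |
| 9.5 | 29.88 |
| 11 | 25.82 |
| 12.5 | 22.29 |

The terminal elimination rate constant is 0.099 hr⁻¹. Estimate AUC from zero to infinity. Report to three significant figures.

Trapezoidal AUC_0→12.5:
  [0→2]: (0.00+42.55)/2 × 2 = 42.55
  [2→5]: (42.55+44.04)/2 × 3 = 129.885
  [5→5.5]: (44.04+42.57)/2 × 0.5 = 21.6525
  [5.5→9.5]: (42.57+29.88)/2 × 4 = 144.9
  [9.5→11]: (29.88+25.82)/2 × 1.5 = 41.775
  [11→12.5]: (25.82+22.29)/2 × 1.5 = 36.0825
  Sum = 416.845 µg/mL·hr
Extrapolated tail: C_last / k_e = 22.29 / 0.099 = 225.152
AUC_0→∞ = 416.845 + 225.152 = 641.997 µg/mL·hr

AUC = 642 µg/mL·hr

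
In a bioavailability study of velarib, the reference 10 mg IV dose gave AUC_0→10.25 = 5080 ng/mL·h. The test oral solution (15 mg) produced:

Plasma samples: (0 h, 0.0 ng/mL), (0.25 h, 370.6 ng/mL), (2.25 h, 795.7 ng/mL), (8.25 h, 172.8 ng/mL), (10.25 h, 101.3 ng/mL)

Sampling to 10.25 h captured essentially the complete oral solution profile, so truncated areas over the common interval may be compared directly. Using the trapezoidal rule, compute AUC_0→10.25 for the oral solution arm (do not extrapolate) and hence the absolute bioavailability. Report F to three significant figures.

Trapezoidal AUC_0→10.25 (oral solution):
  [0→0.25]: (0.0+370.6)/2 × 0.25 = 46.325
  [0.25→2.25]: (370.6+795.7)/2 × 2 = 1166.3
  [2.25→8.25]: (795.7+172.8)/2 × 6 = 2905.5
  [8.25→10.25]: (172.8+101.3)/2 × 2 = 274.1
  Sum = 4392.225 ng/mL·h
F = (AUC_ev/D_ev)/(AUC_iv/D_iv) = (4392.225/15)/(5080/10) = 292.815/508 = 0.5764

F = 0.576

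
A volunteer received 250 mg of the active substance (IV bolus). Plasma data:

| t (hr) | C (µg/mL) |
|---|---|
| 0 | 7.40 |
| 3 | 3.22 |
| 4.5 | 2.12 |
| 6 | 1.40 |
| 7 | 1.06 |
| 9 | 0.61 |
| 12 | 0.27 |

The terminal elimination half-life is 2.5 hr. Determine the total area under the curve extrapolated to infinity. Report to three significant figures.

Trapezoidal AUC_0→12:
  [0→3]: (7.40+3.22)/2 × 3 = 15.93
  [3→4.5]: (3.22+2.12)/2 × 1.5 = 4.005
  [4.5→6]: (2.12+1.40)/2 × 1.5 = 2.64
  [6→7]: (1.40+1.06)/2 × 1 = 1.23
  [7→9]: (1.06+0.61)/2 × 2 = 1.67
  [9→12]: (0.61+0.27)/2 × 3 = 1.32
  Sum = 26.795 µg/mL·hr
k_e = ln2 / t½ = 0.693147 / 2.5 = 0.2773 hr^-1
Extrapolated tail: C_last / k_e = 0.27 / 0.2773 = 0.974
AUC_0→∞ = 26.795 + 0.974 = 27.769 µg/mL·hr

AUC = 27.8 µg/mL·hr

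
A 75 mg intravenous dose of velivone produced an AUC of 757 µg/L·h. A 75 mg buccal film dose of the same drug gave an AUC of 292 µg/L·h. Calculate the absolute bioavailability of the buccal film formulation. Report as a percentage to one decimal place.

F = 38.6%

F = (AUC_ev / D_ev) / (AUC_iv / D_iv)
  = (292/75) / (757/75)
  = 3.89333 / 10.0933 = 0.3857
  = 38.57%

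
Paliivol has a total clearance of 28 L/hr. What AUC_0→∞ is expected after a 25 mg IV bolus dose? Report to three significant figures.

AUC = 0.893 mg/L·hr

AUC_0→∞ = Dose_iv / CL
        = 25 / 28 = 0.892857 mg/L·hr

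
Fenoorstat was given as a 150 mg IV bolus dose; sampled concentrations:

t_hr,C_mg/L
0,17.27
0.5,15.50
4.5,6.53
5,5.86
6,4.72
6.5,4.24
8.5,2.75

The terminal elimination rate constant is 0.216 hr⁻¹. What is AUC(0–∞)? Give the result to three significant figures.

Trapezoidal AUC_0→8.5:
  [0→0.5]: (17.27+15.50)/2 × 0.5 = 8.1925
  [0.5→4.5]: (15.50+6.53)/2 × 4 = 44.06
  [4.5→5]: (6.53+5.86)/2 × 0.5 = 3.0975
  [5→6]: (5.86+4.72)/2 × 1 = 5.29
  [6→6.5]: (4.72+4.24)/2 × 0.5 = 2.24
  [6.5→8.5]: (4.24+2.75)/2 × 2 = 6.99
  Sum = 69.87 mg/L·hr
Extrapolated tail: C_last / k_e = 2.75 / 0.216 = 12.731
AUC_0→∞ = 69.87 + 12.731 = 82.601 mg/L·hr

AUC = 82.6 mg/L·hr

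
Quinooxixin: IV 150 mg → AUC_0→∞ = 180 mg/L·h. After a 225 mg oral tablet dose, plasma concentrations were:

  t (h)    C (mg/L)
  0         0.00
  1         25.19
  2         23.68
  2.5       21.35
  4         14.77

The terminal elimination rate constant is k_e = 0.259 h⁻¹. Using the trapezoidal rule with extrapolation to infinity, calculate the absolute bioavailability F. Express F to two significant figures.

Trapezoidal AUC_0→4 (oral tablet):
  [0→1]: (0.00+25.19)/2 × 1 = 12.595
  [1→2]: (25.19+23.68)/2 × 1 = 24.435
  [2→2.5]: (23.68+21.35)/2 × 0.5 = 11.2575
  [2.5→4]: (21.35+14.77)/2 × 1.5 = 27.09
  Sum = 75.3775 mg/L·h
Tail: C_last/k_e = 14.77/0.259 = 57.027
AUC_0→∞ (oral tablet) = 75.3775 + 57.027 = 132.4045 mg/L·h
F = (AUC_ev/D_ev)/(AUC_iv/D_iv) = (132.4045/225)/(180/150) = 0.588464/1.2 = 0.4904

F = 0.49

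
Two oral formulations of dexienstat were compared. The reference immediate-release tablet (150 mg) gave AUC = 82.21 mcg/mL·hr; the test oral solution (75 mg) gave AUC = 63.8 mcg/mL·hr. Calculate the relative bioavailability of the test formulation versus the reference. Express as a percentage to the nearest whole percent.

F_rel = (AUC_test/D_test) / (AUC_ref/D_ref)
      = (63.8/75) / (82.21/150)
      = 0.850667 / 0.548067 = 1.5521 = 155.21%

F_rel = 155%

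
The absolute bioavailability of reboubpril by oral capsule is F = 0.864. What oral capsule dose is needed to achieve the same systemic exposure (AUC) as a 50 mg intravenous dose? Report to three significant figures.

For equal systemic exposure: F × D_ev = D_iv
D_ev = D_iv / F = 50 / 0.864 = 57.8704 mg

D_oral = 57.9 mg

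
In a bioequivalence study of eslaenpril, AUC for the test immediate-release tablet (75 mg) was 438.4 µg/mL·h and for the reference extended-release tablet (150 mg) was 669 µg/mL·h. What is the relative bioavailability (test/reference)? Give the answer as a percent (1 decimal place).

F_rel = 131.1%

F_rel = (AUC_test/D_test) / (AUC_ref/D_ref)
      = (438.4/75) / (669/150)
      = 5.84533 / 4.46 = 1.3106 = 131.06%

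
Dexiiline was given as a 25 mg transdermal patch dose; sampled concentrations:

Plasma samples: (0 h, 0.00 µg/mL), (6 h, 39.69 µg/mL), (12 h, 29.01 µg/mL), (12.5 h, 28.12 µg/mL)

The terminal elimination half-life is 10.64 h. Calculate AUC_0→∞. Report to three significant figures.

AUC = 771 µg/mL·h

Trapezoidal AUC_0→12.5:
  [0→6]: (0.00+39.69)/2 × 6 = 119.07
  [6→12]: (39.69+29.01)/2 × 6 = 206.1
  [12→12.5]: (29.01+28.12)/2 × 0.5 = 14.2825
  Sum = 339.4525 µg/mL·h
k_e = ln2 / t½ = 0.693147 / 10.64 = 0.0651 h^-1
Extrapolated tail: C_last / k_e = 28.12 / 0.0651 = 431.951
AUC_0→∞ = 339.4525 + 431.951 = 771.4035 µg/mL·h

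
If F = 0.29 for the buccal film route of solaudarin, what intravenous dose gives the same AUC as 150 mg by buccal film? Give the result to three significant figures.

D_iv = 43.5 mg

Systemic exposure from an extravascular dose = F × D_ev, so the equivalent IV dose is F × D_ev.
D_iv = F × D_ev = 0.29 × 150 = 43.5 mg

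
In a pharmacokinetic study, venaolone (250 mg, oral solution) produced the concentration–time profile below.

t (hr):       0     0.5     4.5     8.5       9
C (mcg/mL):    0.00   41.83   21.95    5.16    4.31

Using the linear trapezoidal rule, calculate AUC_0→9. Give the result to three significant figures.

AUC = 195 mcg/mL·hr

Trapezoidal AUC_0→9:
  [0→0.5]: (0.00+41.83)/2 × 0.5 = 10.4575
  [0.5→4.5]: (41.83+21.95)/2 × 4 = 127.56
  [4.5→8.5]: (21.95+5.16)/2 × 4 = 54.22
  [8.5→9]: (5.16+4.31)/2 × 0.5 = 2.3675
  Sum = 194.605 mcg/mL·hr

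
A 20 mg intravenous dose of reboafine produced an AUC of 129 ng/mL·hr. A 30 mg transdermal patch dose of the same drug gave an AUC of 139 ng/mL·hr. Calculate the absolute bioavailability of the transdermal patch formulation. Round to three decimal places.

F = 0.718

F = (AUC_ev / D_ev) / (AUC_iv / D_iv)
  = (139/30) / (129/20)
  = 4.63333 / 6.45 = 0.7183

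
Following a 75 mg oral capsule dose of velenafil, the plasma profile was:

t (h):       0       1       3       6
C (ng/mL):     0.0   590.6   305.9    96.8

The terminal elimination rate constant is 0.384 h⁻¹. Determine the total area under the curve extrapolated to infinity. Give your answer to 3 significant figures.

AUC = 2050 ng/mL·h

Trapezoidal AUC_0→6:
  [0→1]: (0.0+590.6)/2 × 1 = 295.3
  [1→3]: (590.6+305.9)/2 × 2 = 896.5
  [3→6]: (305.9+96.8)/2 × 3 = 604.05
  Sum = 1795.85 ng/mL·h
Extrapolated tail: C_last / k_e = 96.8 / 0.384 = 252.083
AUC_0→∞ = 1795.85 + 252.083 = 2047.933 ng/mL·h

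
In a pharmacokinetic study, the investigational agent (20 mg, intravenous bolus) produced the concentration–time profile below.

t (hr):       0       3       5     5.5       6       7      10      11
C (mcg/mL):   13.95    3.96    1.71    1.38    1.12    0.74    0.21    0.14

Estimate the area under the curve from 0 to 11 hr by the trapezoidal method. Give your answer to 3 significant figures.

AUC = 36.5 mcg/mL·hr

Trapezoidal AUC_0→11:
  [0→3]: (13.95+3.96)/2 × 3 = 26.865
  [3→5]: (3.96+1.71)/2 × 2 = 5.67
  [5→5.5]: (1.71+1.38)/2 × 0.5 = 0.7725
  [5.5→6]: (1.38+1.12)/2 × 0.5 = 0.625
  [6→7]: (1.12+0.74)/2 × 1 = 0.93
  [7→10]: (0.74+0.21)/2 × 3 = 1.425
  [10→11]: (0.21+0.14)/2 × 1 = 0.175
  Sum = 36.4625 mcg/mL·hr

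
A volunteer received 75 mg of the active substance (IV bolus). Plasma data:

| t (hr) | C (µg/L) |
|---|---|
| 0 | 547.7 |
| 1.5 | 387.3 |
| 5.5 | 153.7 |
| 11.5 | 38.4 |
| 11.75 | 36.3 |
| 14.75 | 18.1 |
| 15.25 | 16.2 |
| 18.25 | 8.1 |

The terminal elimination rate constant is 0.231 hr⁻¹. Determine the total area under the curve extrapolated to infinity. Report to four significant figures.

Trapezoidal AUC_0→18.25:
  [0→1.5]: (547.7+387.3)/2 × 1.5 = 701.25
  [1.5→5.5]: (387.3+153.7)/2 × 4 = 1082.0
  [5.5→11.5]: (153.7+38.4)/2 × 6 = 576.3
  [11.5→11.75]: (38.4+36.3)/2 × 0.25 = 9.3375
  [11.75→14.75]: (36.3+18.1)/2 × 3 = 81.6
  [14.75→15.25]: (18.1+16.2)/2 × 0.5 = 8.575
  [15.25→18.25]: (16.2+8.1)/2 × 3 = 36.45
  Sum = 2495.5125 µg/L·hr
Extrapolated tail: C_last / k_e = 8.1 / 0.231 = 35.065
AUC_0→∞ = 2495.5125 + 35.065 = 2530.5775 µg/L·hr

AUC = 2531 µg/L·hr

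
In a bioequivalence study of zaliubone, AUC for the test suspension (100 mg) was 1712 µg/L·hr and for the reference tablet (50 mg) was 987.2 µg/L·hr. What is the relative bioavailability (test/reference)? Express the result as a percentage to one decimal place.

F_rel = 86.7%

F_rel = (AUC_test/D_test) / (AUC_ref/D_ref)
      = (1712/100) / (987.2/50)
      = 17.12 / 19.744 = 0.8671 = 86.71%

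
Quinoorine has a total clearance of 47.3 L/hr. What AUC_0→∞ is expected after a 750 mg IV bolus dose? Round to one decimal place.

AUC = 15.9 mg/L·hr

AUC_0→∞ = Dose_iv / CL
        = 750 / 47.3 = 15.8562 mg/L·hr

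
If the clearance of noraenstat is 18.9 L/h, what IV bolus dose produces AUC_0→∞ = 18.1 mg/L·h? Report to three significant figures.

Dose_iv = CL × AUC_0→∞
     = 18.9 × 18.1 = 342.09 mg

Dose = 342 mg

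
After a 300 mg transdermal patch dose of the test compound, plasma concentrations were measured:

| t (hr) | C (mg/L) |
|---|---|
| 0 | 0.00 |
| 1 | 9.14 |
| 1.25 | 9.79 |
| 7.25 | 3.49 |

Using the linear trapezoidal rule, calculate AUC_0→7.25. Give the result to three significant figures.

AUC = 46.8 mg/L·hr

Trapezoidal AUC_0→7.25:
  [0→1]: (0.00+9.14)/2 × 1 = 4.57
  [1→1.25]: (9.14+9.79)/2 × 0.25 = 2.36625
  [1.25→7.25]: (9.79+3.49)/2 × 6 = 39.84
  Sum = 46.77625 mg/L·hr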